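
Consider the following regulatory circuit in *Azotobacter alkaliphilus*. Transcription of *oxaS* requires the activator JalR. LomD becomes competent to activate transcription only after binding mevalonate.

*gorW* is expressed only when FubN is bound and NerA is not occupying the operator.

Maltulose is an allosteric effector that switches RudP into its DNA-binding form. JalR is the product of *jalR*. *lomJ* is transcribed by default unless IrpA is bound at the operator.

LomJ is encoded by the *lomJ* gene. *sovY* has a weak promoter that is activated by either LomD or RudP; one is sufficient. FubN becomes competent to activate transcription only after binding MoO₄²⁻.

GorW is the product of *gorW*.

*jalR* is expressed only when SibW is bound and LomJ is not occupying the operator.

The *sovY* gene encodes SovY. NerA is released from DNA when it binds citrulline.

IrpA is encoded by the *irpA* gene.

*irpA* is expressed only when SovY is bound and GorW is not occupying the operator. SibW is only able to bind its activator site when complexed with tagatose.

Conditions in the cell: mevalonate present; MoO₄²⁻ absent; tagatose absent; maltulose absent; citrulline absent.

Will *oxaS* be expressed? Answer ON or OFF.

Mevalonate is present, so LomD is active.
Maltulose is absent, so RudP is inactive.
Activator LomD is present, so *sovY* is transcribed.
So SovY is produced and active.
MoO₄²⁻ is absent, so FubN is inactive.
Citrulline is absent, so NerA is active.
With repressor NerA bound, *gorW* is not transcribed.
So GorW is not produced.
No repressor is bound and SovY is active, so *irpA* is transcribed.
So IrpA is produced and active.
With repressor IrpA bound, *lomJ* is not transcribed.
So LomJ is not produced.
Tagatose is absent, so SibW is inactive.
Required activator SibW is absent, so *jalR* is not transcribed.
So JalR is not produced.
Required activator JalR is absent, so *oxaS* is not transcribed.

OFF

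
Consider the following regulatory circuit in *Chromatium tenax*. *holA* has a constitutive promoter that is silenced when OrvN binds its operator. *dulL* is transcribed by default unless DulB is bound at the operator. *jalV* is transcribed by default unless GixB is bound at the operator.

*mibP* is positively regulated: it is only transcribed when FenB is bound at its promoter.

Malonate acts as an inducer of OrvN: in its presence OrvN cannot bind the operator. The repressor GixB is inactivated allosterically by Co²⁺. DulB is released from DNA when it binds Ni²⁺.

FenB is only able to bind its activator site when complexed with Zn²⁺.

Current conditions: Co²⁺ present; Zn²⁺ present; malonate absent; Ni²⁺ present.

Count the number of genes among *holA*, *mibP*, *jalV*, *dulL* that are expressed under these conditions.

3

Malonate is absent, so OrvN is active.
With repressor OrvN bound, *holA* is not transcribed.
→ *holA* is OFF.
Zn²⁺ is present, so FenB is active.
No repressor is bound and FenB is active, so *mibP* is transcribed.
→ *mibP* is ON.
Co²⁺ is present, so GixB is inactive.
With no repressor bound, *jalV* is transcribed.
→ *jalV* is ON.
Ni²⁺ is present, so DulB is inactive.
With no repressor bound, *dulL* is transcribed.
→ *dulL* is ON.
3 of the 4 genes are transcribed.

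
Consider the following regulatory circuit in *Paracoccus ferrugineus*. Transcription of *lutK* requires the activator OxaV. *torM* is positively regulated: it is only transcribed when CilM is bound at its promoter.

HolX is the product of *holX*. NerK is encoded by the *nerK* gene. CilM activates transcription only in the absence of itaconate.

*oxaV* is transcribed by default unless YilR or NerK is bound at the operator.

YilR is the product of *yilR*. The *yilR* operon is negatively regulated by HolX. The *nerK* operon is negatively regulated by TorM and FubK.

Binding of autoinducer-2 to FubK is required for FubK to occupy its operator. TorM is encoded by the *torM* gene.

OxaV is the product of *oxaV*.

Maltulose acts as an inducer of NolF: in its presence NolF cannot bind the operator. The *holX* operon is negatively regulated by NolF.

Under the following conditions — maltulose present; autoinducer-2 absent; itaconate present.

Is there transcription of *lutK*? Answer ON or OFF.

OFF

Maltulose is present, so NolF is inactive.
With no repressor bound, *holX* is transcribed.
So HolX is produced and active.
With repressor HolX bound, *yilR* is not transcribed.
So YilR is not produced.
Itaconate is present, so CilM is inactive.
Required activator CilM is absent, so *torM* is not transcribed.
So TorM is not produced.
Autoinducer-2 is absent, so FubK is inactive.
With no repressor bound, *nerK* is transcribed.
So NerK is produced and active.
With repressor NerK bound, *oxaV* is not transcribed.
So OxaV is not produced.
Required activator OxaV is absent, so *lutK* is not transcribed.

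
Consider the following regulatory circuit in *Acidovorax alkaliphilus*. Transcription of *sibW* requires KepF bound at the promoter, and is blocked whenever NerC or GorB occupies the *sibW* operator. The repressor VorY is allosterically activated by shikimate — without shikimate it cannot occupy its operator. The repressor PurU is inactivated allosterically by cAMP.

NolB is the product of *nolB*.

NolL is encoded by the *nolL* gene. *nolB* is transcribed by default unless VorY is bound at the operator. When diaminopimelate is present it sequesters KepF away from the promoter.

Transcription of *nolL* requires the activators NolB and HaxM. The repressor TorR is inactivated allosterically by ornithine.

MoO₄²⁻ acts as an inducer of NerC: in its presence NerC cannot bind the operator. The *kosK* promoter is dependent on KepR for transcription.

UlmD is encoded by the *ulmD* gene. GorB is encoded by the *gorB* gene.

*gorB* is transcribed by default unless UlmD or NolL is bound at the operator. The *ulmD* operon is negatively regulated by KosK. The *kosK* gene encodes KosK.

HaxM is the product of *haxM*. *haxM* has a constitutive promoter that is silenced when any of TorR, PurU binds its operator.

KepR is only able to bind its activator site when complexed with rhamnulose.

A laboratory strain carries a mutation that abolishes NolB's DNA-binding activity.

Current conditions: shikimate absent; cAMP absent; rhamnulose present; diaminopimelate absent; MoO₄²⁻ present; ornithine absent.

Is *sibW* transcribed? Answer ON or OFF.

MoO₄²⁻ is present, so NerC is inactive.
Rhamnulose is present, so KepR is active.
No repressor is bound and KepR is active, so *kosK* is transcribed.
So KosK is produced and active.
With repressor KosK bound, *ulmD* is not transcribed.
So UlmD is not produced.
NolB is non-functional in this strain, so it has no effect.
Ornithine is absent, so TorR is active.
cAMP is absent, so PurU is active.
With repressor TorR bound, *haxM* is not transcribed.
So HaxM is not produced.
Required activator NolB is absent, so *nolL* is not transcribed.
So NolL is not produced.
With no repressor bound, *gorB* is transcribed.
So GorB is produced and active.
Diaminopimelate is absent, so KepF is active.
With repressor GorB bound, *sibW* is not transcribed.

OFF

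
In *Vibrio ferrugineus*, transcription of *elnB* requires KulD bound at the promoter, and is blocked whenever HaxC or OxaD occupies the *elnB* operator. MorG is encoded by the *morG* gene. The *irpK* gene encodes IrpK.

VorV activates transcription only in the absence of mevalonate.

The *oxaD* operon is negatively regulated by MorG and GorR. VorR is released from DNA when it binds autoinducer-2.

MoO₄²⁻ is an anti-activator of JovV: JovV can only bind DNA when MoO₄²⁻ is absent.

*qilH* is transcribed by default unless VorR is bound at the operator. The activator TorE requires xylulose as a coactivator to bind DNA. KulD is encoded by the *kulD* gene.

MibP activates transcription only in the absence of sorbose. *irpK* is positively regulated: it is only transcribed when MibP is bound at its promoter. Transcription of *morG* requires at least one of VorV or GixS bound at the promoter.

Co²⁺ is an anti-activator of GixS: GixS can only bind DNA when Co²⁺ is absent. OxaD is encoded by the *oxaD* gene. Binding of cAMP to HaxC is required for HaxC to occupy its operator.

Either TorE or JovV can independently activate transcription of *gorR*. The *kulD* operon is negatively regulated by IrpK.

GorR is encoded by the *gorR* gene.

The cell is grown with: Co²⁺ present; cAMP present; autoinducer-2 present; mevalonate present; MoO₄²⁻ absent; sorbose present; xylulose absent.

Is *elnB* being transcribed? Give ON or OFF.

OFF

Sorbose is present, so MibP is inactive.
Required activator MibP is absent, so *irpK* is not transcribed.
So IrpK is not produced.
With no repressor bound, *kulD* is transcribed.
So KulD is produced and active.
cAMP is present, so HaxC is active.
Mevalonate is present, so VorV is inactive.
Co²⁺ is present, so GixS is inactive.
No activator is available at the *morG* promoter, so *morG* is not transcribed.
So MorG is not produced.
Xylulose is absent, so TorE is inactive.
MoO₄²⁻ is absent, so JovV is active.
Activator JovV is present, so *gorR* is transcribed.
So GorR is produced and active.
With repressor GorR bound, *oxaD* is not transcribed.
So OxaD is not produced.
With repressor HaxC bound, *elnB* is not transcribed.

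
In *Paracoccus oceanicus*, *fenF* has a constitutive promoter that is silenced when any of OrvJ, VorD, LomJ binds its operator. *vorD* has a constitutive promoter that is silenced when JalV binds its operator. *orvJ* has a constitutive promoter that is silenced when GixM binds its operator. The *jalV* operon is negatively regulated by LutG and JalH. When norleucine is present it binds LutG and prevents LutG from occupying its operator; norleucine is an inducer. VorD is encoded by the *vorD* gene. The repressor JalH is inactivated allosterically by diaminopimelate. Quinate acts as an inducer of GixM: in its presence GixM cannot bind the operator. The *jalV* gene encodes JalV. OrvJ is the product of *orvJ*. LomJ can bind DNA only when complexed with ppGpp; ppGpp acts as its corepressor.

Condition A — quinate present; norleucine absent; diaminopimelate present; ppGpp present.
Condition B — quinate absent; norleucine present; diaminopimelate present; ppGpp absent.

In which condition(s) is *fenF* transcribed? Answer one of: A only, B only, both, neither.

B only

Condition A:
Quinate is present, so GixM is inactive.
With no repressor bound, *orvJ* is transcribed.
So OrvJ is produced and active.
Norleucine is absent, so LutG is active.
Diaminopimelate is present, so JalH is inactive.
With repressor LutG bound, *jalV* is not transcribed.
So JalV is not produced.
With no repressor bound, *vorD* is transcribed.
So VorD is produced and active.
ppGpp is present, so LomJ is active.
With repressor OrvJ bound, *fenF* is not transcribed.
→ *fenF* is OFF in A.
Condition B:
Quinate is absent, so GixM is active.
With repressor GixM bound, *orvJ* is not transcribed.
So OrvJ is not produced.
Norleucine is present, so LutG is inactive.
Diaminopimelate is present, so JalH is inactive.
With no repressor bound, *jalV* is transcribed.
So JalV is produced and active.
With repressor JalV bound, *vorD* is not transcribed.
So VorD is not produced.
ppGpp is absent, so LomJ is inactive.
With no repressor bound, *fenF* is transcribed.
→ *fenF* is ON in B.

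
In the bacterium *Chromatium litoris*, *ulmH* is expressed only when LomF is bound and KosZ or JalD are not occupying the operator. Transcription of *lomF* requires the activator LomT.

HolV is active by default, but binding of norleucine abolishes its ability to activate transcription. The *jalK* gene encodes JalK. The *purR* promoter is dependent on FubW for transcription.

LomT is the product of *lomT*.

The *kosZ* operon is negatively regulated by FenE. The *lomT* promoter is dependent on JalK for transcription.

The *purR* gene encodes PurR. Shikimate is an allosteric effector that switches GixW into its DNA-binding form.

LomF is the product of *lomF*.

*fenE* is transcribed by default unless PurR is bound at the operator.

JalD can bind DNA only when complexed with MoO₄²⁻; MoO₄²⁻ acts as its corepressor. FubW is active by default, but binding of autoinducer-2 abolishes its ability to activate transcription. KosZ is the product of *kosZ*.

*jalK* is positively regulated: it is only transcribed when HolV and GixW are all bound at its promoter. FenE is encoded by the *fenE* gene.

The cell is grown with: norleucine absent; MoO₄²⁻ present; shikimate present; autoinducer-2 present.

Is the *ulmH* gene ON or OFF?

Autoinducer-2 is present, so FubW is inactive.
Required activator FubW is absent, so *purR* is not transcribed.
So PurR is not produced.
With no repressor bound, *fenE* is transcribed.
So FenE is produced and active.
With repressor FenE bound, *kosZ* is not transcribed.
So KosZ is not produced.
MoO₄²⁻ is present, so JalD is active.
Norleucine is absent, so HolV is active.
Shikimate is present, so GixW is active.
No repressor is bound and HolV and GixW are active, so *jalK* is transcribed.
So JalK is produced and active.
No repressor is bound and JalK is active, so *lomT* is transcribed.
So LomT is produced and active.
No repressor is bound and LomT is active, so *lomF* is transcribed.
So LomF is produced and active.
With repressor JalD bound, *ulmH* is not transcribed.

OFF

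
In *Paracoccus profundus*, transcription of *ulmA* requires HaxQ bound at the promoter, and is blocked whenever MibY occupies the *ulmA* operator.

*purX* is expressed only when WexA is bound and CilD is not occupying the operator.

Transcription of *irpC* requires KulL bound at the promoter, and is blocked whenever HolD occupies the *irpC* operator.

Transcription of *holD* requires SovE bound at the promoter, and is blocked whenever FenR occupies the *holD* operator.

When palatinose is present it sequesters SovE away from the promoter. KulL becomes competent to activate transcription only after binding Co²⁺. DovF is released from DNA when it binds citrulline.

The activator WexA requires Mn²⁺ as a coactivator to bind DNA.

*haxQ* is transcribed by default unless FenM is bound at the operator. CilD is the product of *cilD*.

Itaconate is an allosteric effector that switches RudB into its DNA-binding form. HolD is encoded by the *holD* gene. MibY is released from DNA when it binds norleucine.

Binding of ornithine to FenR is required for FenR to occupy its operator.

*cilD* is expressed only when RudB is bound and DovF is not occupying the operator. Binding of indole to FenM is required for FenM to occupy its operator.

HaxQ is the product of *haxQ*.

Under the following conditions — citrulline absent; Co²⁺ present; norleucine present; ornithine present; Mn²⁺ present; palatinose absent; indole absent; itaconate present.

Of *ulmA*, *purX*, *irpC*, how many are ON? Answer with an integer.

Indole is absent, so FenM is inactive.
With no repressor bound, *haxQ* is transcribed.
So HaxQ is produced and active.
Norleucine is present, so MibY is inactive.
No repressor is bound and HaxQ is active, so *ulmA* is transcribed.
→ *ulmA* is ON.
Itaconate is present, so RudB is active.
Citrulline is absent, so DovF is active.
With repressor DovF bound, *cilD* is not transcribed.
So CilD is not produced.
Mn²⁺ is present, so WexA is active.
No repressor is bound and WexA is active, so *purX* is transcribed.
→ *purX* is ON.
Palatinose is absent, so SovE is active.
Ornithine is present, so FenR is active.
With repressor FenR bound, *holD* is not transcribed.
So HolD is not produced.
Co²⁺ is present, so KulL is active.
No repressor is bound and KulL is active, so *irpC* is transcribed.
→ *irpC* is ON.
3 of the 3 genes are transcribed.

3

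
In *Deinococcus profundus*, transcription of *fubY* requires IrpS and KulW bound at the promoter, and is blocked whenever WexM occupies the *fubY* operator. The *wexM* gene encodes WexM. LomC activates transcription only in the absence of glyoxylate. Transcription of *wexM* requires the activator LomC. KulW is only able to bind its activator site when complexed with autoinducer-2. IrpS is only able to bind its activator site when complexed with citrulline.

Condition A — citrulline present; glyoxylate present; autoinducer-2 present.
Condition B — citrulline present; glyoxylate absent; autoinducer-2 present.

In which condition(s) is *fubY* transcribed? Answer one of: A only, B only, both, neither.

Condition A:
Citrulline is present, so IrpS is active.
Glyoxylate is present, so LomC is inactive.
Required activator LomC is absent, so *wexM* is not transcribed.
So WexM is not produced.
Autoinducer-2 is present, so KulW is active.
No repressor is bound and IrpS and KulW are active, so *fubY* is transcribed.
→ *fubY* is ON in A.
Condition B:
Citrulline is present, so IrpS is active.
Glyoxylate is absent, so LomC is active.
No repressor is bound and LomC is active, so *wexM* is transcribed.
So WexM is produced and active.
Autoinducer-2 is present, so KulW is active.
With repressor WexM bound, *fubY* is not transcribed.
→ *fubY* is OFF in B.

A only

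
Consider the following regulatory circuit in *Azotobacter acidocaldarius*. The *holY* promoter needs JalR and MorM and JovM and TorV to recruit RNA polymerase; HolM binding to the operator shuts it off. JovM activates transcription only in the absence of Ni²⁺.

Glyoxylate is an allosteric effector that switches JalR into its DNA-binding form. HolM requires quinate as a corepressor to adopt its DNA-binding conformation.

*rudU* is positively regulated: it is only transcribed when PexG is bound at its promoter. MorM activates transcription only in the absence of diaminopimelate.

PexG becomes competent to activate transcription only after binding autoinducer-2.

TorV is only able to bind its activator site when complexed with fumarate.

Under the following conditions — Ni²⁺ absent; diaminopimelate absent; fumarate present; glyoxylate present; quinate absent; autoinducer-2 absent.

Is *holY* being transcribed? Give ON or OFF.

ON

Quinate is absent, so HolM is inactive.
Glyoxylate is present, so JalR is active.
Diaminopimelate is absent, so MorM is active.
Ni²⁺ is absent, so JovM is active.
Fumarate is present, so TorV is active.
No repressor is bound and JalR and MorM and JovM and TorV are active, so *holY* is transcribed.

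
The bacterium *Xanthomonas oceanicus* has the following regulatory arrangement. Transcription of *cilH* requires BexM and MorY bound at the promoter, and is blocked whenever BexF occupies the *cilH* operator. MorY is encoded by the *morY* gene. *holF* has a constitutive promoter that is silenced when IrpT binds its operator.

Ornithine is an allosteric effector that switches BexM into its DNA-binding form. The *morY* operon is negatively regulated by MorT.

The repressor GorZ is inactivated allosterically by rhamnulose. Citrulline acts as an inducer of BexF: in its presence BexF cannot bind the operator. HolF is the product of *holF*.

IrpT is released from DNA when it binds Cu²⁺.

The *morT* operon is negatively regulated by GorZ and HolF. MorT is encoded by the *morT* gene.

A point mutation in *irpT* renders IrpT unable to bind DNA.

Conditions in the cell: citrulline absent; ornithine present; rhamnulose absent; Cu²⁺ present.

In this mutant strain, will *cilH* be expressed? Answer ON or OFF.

OFF

Ornithine is present, so BexM is active.
Rhamnulose is absent, so GorZ is active.
IrpT is non-functional in this strain, so it has no effect.
With no repressor bound, *holF* is transcribed.
So HolF is produced and active.
With repressor GorZ bound, *morT* is not transcribed.
So MorT is not produced.
With no repressor bound, *morY* is transcribed.
So MorY is produced and active.
Citrulline is absent, so BexF is active.
With repressor BexF bound, *cilH* is not transcribed.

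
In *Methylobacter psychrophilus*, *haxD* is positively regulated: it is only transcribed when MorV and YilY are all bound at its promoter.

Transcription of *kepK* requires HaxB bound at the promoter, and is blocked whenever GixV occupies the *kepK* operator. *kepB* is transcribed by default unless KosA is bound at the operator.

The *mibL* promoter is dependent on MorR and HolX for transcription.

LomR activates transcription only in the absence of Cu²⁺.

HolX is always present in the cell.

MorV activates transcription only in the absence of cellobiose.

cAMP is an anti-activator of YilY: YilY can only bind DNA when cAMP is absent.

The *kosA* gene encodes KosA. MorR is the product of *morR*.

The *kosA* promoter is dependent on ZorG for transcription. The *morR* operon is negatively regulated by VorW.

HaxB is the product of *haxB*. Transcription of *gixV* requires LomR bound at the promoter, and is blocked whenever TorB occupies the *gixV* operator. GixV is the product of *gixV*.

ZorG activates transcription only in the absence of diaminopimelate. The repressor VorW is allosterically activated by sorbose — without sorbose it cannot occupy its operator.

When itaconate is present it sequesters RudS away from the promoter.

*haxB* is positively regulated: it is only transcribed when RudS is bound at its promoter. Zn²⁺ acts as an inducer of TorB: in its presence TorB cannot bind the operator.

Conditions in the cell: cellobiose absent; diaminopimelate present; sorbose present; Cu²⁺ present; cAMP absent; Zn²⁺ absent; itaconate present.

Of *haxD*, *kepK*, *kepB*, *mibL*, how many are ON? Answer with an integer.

Cellobiose is absent, so MorV is active.
cAMP is absent, so YilY is active.
No repressor is bound and MorV and YilY are active, so *haxD* is transcribed.
→ *haxD* is ON.
Cu²⁺ is present, so LomR is inactive.
Zn²⁺ is absent, so TorB is active.
With repressor TorB bound, *gixV* is not transcribed.
So GixV is not produced.
Itaconate is present, so RudS is inactive.
Required activator RudS is absent, so *haxB* is not transcribed.
So HaxB is not produced.
Required activator HaxB is absent, so *kepK* is not transcribed.
→ *kepK* is OFF.
Diaminopimelate is present, so ZorG is inactive.
Required activator ZorG is absent, so *kosA* is not transcribed.
So KosA is not produced.
With no repressor bound, *kepB* is transcribed.
→ *kepB* is ON.
Sorbose is present, so VorW is active.
With repressor VorW bound, *morR* is not transcribed.
So MorR is not produced.
HolX is produced constitutively and is active.
Required activator MorR is absent, so *mibL* is not transcribed.
→ *mibL* is OFF.
2 of the 4 genes are transcribed.

2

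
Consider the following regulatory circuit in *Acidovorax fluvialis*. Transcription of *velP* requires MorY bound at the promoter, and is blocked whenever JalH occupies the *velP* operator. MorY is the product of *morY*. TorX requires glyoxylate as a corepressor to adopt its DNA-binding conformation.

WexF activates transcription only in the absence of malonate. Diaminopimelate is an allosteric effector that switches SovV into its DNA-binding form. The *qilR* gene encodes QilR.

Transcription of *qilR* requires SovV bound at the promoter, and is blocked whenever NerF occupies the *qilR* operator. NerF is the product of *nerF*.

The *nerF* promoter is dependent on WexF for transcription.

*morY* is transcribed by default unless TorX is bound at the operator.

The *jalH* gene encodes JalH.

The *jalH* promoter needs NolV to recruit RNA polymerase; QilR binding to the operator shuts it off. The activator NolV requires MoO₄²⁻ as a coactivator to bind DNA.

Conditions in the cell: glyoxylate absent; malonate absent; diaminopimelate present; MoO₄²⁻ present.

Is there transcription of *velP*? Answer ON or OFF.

Glyoxylate is absent, so TorX is inactive.
With no repressor bound, *morY* is transcribed.
So MorY is produced and active.
Diaminopimelate is present, so SovV is active.
Malonate is absent, so WexF is active.
No repressor is bound and WexF is active, so *nerF* is transcribed.
So NerF is produced and active.
With repressor NerF bound, *qilR* is not transcribed.
So QilR is not produced.
MoO₄²⁻ is present, so NolV is active.
No repressor is bound and NolV is active, so *jalH* is transcribed.
So JalH is produced and active.
With repressor JalH bound, *velP* is not transcribed.

OFF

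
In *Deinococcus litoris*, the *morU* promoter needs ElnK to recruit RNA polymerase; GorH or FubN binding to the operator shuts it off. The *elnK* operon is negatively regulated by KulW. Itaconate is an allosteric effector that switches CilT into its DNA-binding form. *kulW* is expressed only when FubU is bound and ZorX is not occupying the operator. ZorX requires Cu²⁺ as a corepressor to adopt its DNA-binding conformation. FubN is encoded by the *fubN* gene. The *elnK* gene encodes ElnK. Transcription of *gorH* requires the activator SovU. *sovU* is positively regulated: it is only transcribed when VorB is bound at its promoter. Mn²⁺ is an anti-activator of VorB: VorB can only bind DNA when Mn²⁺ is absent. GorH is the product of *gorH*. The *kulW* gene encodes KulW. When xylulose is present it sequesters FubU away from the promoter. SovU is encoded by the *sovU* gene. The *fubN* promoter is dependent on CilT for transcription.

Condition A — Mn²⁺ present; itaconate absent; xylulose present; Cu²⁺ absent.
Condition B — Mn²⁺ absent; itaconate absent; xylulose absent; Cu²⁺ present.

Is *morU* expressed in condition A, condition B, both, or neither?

Condition A:
Mn²⁺ is present, so VorB is inactive.
Required activator VorB is absent, so *sovU* is not transcribed.
So SovU is not produced.
Required activator SovU is absent, so *gorH* is not transcribed.
So GorH is not produced.
Itaconate is absent, so CilT is inactive.
Required activator CilT is absent, so *fubN* is not transcribed.
So FubN is not produced.
Xylulose is present, so FubU is inactive.
Cu²⁺ is absent, so ZorX is inactive.
Required activator FubU is absent, so *kulW* is not transcribed.
So KulW is not produced.
With no repressor bound, *elnK* is transcribed.
So ElnK is produced and active.
No repressor is bound and ElnK is active, so *morU* is transcribed.
→ *morU* is ON in A.
Condition B:
Mn²⁺ is absent, so VorB is active.
No repressor is bound and VorB is active, so *sovU* is transcribed.
So SovU is produced and active.
No repressor is bound and SovU is active, so *gorH* is transcribed.
So GorH is produced and active.
Itaconate is absent, so CilT is inactive.
Required activator CilT is absent, so *fubN* is not transcribed.
So FubN is not produced.
Xylulose is absent, so FubU is active.
Cu²⁺ is present, so ZorX is active.
With repressor ZorX bound, *kulW* is not transcribed.
So KulW is not produced.
With no repressor bound, *elnK* is transcribed.
So ElnK is produced and active.
With repressor GorH bound, *morU* is not transcribed.
→ *morU* is OFF in B.

A only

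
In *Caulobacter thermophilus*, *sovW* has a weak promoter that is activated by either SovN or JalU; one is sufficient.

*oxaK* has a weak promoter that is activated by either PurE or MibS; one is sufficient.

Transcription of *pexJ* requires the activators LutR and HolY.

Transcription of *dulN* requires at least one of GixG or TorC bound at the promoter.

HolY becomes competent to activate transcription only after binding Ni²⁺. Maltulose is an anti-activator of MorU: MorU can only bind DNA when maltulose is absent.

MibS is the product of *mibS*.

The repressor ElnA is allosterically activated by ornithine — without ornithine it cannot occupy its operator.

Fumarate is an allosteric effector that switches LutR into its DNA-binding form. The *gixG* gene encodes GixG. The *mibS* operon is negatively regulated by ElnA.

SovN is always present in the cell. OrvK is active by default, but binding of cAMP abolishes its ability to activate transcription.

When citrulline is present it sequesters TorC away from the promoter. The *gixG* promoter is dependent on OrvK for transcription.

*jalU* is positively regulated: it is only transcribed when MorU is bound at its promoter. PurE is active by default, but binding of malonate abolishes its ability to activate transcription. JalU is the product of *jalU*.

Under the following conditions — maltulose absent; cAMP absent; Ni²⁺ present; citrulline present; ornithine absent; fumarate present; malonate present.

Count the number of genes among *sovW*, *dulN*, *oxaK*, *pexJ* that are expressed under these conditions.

SovN is produced constitutively and is active.
Maltulose is absent, so MorU is active.
No repressor is bound and MorU is active, so *jalU* is transcribed.
So JalU is produced and active.
Activator SovN is present, so *sovW* is transcribed.
→ *sovW* is ON.
cAMP is absent, so OrvK is active.
No repressor is bound and OrvK is active, so *gixG* is transcribed.
So GixG is produced and active.
Citrulline is present, so TorC is inactive.
Activator GixG is present, so *dulN* is transcribed.
→ *dulN* is ON.
Malonate is present, so PurE is inactive.
Ornithine is absent, so ElnA is inactive.
With no repressor bound, *mibS* is transcribed.
So MibS is produced and active.
Activator MibS is present, so *oxaK* is transcribed.
→ *oxaK* is ON.
Fumarate is present, so LutR is active.
Ni²⁺ is present, so HolY is active.
No repressor is bound and LutR and HolY are active, so *pexJ* is transcribed.
→ *pexJ* is ON.
4 of the 4 genes are transcribed.

4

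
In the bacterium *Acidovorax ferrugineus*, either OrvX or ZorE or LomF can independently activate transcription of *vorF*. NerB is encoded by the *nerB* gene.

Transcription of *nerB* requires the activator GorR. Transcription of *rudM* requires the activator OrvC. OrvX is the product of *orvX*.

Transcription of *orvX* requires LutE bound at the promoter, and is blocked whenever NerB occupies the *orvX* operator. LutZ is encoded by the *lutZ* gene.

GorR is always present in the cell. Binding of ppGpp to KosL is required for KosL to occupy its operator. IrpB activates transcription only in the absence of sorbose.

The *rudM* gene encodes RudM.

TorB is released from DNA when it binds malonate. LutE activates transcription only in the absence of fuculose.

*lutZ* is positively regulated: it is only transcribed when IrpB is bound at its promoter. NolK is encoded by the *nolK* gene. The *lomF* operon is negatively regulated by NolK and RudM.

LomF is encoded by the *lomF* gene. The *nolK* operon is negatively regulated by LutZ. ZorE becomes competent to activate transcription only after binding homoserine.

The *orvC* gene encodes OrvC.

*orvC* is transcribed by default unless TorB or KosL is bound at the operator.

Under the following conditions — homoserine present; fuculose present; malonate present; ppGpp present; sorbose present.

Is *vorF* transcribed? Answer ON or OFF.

GorR is produced constitutively and is active.
No repressor is bound and GorR is active, so *nerB* is transcribed.
So NerB is produced and active.
Fuculose is present, so LutE is inactive.
With repressor NerB bound, *orvX* is not transcribed.
So OrvX is not produced.
Homoserine is present, so ZorE is active.
Sorbose is present, so IrpB is inactive.
Required activator IrpB is absent, so *lutZ* is not transcribed.
So LutZ is not produced.
With no repressor bound, *nolK* is transcribed.
So NolK is produced and active.
Malonate is present, so TorB is inactive.
ppGpp is present, so KosL is active.
With repressor KosL bound, *orvC* is not transcribed.
So OrvC is not produced.
Required activator OrvC is absent, so *rudM* is not transcribed.
So RudM is not produced.
With repressor NolK bound, *lomF* is not transcribed.
So LomF is not produced.
Activator ZorE is present, so *vorF* is transcribed.

ON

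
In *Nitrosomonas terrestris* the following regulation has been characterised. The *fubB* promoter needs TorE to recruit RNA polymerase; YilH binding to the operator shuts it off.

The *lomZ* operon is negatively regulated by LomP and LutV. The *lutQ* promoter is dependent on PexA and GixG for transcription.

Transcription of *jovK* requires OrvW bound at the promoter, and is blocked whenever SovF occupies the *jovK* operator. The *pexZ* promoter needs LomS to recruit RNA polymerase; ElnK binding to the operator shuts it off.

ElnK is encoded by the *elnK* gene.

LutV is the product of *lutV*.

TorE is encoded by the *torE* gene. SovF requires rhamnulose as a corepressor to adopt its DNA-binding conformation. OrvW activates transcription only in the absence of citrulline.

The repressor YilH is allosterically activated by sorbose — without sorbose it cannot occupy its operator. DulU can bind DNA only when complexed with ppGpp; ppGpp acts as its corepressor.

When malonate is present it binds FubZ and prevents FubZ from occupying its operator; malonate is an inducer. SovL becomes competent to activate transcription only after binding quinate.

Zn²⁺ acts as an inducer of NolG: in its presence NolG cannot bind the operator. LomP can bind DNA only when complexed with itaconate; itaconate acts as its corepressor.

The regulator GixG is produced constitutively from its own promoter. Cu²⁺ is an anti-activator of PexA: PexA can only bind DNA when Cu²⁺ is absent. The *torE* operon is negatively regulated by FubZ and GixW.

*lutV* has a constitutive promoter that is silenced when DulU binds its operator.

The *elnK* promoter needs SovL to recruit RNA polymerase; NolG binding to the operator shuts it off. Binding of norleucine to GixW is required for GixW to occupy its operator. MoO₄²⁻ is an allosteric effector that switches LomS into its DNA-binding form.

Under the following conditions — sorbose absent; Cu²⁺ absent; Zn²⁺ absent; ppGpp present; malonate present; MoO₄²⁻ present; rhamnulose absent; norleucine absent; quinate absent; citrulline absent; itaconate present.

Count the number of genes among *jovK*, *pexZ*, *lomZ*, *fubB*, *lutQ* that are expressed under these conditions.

4

Citrulline is absent, so OrvW is active.
Rhamnulose is absent, so SovF is inactive.
No repressor is bound and OrvW is active, so *jovK* is transcribed.
→ *jovK* is ON.
Zn²⁺ is absent, so NolG is active.
Quinate is absent, so SovL is inactive.
With repressor NolG bound, *elnK* is not transcribed.
So ElnK is not produced.
MoO₄²⁻ is present, so LomS is active.
No repressor is bound and LomS is active, so *pexZ* is transcribed.
→ *pexZ* is ON.
Itaconate is present, so LomP is active.
ppGpp is present, so DulU is active.
With repressor DulU bound, *lutV* is not transcribed.
So LutV is not produced.
With repressor LomP bound, *lomZ* is not transcribed.
→ *lomZ* is OFF.
Sorbose is absent, so YilH is inactive.
Malonate is present, so FubZ is inactive.
Norleucine is absent, so GixW is inactive.
With no repressor bound, *torE* is transcribed.
So TorE is produced and active.
No repressor is bound and TorE is active, so *fubB* is transcribed.
→ *fubB* is ON.
Cu²⁺ is absent, so PexA is active.
GixG is produced constitutively and is active.
No repressor is bound and PexA and GixG are active, so *lutQ* is transcribed.
→ *lutQ* is ON.
4 of the 5 genes are transcribed.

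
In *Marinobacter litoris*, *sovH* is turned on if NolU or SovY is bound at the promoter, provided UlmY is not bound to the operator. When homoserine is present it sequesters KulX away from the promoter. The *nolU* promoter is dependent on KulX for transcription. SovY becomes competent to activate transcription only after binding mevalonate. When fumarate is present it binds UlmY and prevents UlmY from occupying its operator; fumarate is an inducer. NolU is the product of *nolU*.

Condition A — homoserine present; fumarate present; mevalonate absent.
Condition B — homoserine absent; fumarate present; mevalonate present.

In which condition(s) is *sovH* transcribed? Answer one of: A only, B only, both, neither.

Condition A:
Homoserine is present, so KulX is inactive.
Required activator KulX is absent, so *nolU* is not transcribed.
So NolU is not produced.
Fumarate is present, so UlmY is inactive.
Mevalonate is absent, so SovY is inactive.
No activator is available at the *sovH* promoter, so *sovH* is not transcribed.
→ *sovH* is OFF in A.
Condition B:
Homoserine is absent, so KulX is active.
No repressor is bound and KulX is active, so *nolU* is transcribed.
So NolU is produced and active.
Fumarate is present, so UlmY is inactive.
Mevalonate is present, so SovY is active.
Activator NolU is present, so *sovH* is transcribed.
→ *sovH* is ON in B.

B only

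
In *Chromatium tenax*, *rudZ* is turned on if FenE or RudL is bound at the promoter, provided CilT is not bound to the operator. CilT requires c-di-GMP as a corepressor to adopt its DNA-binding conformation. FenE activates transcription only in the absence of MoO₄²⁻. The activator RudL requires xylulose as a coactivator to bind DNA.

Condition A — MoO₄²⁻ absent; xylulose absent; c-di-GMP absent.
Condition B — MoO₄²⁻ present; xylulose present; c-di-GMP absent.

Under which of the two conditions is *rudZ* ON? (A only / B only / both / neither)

Condition A:
MoO₄²⁻ is absent, so FenE is active.
Xylulose is absent, so RudL is inactive.
c-di-GMP is absent, so CilT is inactive.
Activator FenE is present, so *rudZ* is transcribed.
→ *rudZ* is ON in A.
Condition B:
MoO₄²⁻ is present, so FenE is inactive.
Xylulose is present, so RudL is active.
c-di-GMP is absent, so CilT is inactive.
Activator RudL is present, so *rudZ* is transcribed.
→ *rudZ* is ON in B.

both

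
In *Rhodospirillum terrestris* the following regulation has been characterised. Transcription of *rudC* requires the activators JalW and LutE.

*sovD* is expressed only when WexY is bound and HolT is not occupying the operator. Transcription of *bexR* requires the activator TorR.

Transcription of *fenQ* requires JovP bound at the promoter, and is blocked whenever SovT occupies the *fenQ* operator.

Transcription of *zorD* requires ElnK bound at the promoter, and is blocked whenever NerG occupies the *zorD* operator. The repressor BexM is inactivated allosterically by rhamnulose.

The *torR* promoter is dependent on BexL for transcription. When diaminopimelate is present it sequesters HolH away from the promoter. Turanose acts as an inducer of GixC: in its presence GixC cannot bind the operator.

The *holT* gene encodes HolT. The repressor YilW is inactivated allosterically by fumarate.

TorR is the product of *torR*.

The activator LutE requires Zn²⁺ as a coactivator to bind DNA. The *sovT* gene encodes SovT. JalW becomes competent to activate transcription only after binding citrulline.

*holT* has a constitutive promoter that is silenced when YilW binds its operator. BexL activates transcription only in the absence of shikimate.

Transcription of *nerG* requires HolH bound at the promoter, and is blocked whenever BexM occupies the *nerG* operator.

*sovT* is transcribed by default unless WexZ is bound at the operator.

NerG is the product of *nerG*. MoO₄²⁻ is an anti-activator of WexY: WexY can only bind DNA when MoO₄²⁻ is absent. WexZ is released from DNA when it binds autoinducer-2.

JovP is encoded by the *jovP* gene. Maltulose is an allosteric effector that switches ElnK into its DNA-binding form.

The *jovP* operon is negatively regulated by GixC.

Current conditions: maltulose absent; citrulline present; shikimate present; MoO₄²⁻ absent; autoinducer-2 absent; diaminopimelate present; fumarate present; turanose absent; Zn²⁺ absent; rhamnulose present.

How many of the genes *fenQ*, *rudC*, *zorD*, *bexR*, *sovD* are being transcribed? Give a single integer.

0

Autoinducer-2 is absent, so WexZ is active.
With repressor WexZ bound, *sovT* is not transcribed.
So SovT is not produced.
Turanose is absent, so GixC is active.
With repressor GixC bound, *jovP* is not transcribed.
So JovP is not produced.
Required activator JovP is absent, so *fenQ* is not transcribed.
→ *fenQ* is OFF.
Citrulline is present, so JalW is active.
Zn²⁺ is absent, so LutE is inactive.
Required activator LutE is absent, so *rudC* is not transcribed.
→ *rudC* is OFF.
Diaminopimelate is present, so HolH is inactive.
Rhamnulose is present, so BexM is inactive.
Required activator HolH is absent, so *nerG* is not transcribed.
So NerG is not produced.
Maltulose is absent, so ElnK is inactive.
Required activator ElnK is absent, so *zorD* is not transcribed.
→ *zorD* is OFF.
Shikimate is present, so BexL is inactive.
Required activator BexL is absent, so *torR* is not transcribed.
So TorR is not produced.
Required activator TorR is absent, so *bexR* is not transcribed.
→ *bexR* is OFF.
Fumarate is present, so YilW is inactive.
With no repressor bound, *holT* is transcribed.
So HolT is produced and active.
MoO₄²⁻ is absent, so WexY is active.
With repressor HolT bound, *sovD* is not transcribed.
→ *sovD* is OFF.
0 of the 5 genes are transcribed.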